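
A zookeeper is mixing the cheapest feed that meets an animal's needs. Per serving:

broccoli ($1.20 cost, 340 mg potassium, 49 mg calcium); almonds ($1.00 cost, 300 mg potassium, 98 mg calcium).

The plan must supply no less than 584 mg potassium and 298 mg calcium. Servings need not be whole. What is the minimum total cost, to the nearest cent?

$3.04

broccoli only: max(584/340, 298/49) = 6.082 servings → $7.30.
almonds only: max(584/300, 298/98) = 3.041 servings → $3.04.
broccoli + almonds with both targets exact would need a negative amount; discard.
The minimum over all feasible corners is $3.04.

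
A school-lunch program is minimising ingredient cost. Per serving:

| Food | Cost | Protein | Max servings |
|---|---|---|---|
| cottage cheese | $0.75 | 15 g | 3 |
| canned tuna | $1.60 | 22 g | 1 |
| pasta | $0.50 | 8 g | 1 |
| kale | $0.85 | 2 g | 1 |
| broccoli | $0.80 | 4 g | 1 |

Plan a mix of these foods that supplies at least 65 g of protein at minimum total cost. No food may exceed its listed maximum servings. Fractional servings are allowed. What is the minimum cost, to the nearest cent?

$3.62

Cost per g of protein: cottage cheese $0.0500, pasta $0.0625, canned tuna $0.0727, broccoli $0.2000, kale $0.4250.
Take 3 servings of cottage cheese: +45.0 g protein for $2.25 (total $2.25, still need 20.0 g).
Take 1 serving of pasta: +8.0 g protein for $0.50 (total $2.75, still need 12.0 g).
Take 0.5455 servings of canned tuna: +12.0 g protein for $0.87 (total $3.62, still need 0.0 g).
Filling from the cheapest source first is optimal under one linear minimum: $3.62.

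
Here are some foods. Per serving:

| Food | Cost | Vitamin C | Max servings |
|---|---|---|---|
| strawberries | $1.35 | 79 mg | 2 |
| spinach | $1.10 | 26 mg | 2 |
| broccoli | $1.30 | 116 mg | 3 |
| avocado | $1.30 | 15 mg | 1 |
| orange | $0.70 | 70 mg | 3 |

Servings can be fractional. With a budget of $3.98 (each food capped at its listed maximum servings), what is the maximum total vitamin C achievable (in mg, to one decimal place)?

377.8 mg

Vitamin C per dollar: orange 100, broccoli 89.23, strawberries 58.52, spinach 23.64, avocado 11.54.
Take 3 servings of orange: spends $2.10, +210.0 mg vitamin C (running total 210.0 mg).
Take 1.446 servings of broccoli: spends $1.88, +167.8 mg vitamin C (running total 377.8 mg).
Greedy by best ratio exhausts the cost allowance optimally: 377.8 mg.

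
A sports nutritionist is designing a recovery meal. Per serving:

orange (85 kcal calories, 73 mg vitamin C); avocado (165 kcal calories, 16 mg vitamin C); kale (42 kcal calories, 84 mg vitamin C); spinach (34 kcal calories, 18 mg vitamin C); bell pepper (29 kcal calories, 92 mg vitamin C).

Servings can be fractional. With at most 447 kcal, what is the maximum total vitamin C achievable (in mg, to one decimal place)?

1418.1 mg

Vitamin C per kcal: bell pepper 3.172, kale 2, orange 0.8588, spinach 0.5294, avocado 0.09697.
With no serving limits, spend the whole calories allowance on bell pepper: 447 kcal / 29 kcal × 92 mg = 1418.1 mg.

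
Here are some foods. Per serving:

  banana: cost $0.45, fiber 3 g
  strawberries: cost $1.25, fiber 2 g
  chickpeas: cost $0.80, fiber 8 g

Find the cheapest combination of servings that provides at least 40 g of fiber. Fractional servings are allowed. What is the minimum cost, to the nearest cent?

$4.00

Cost per g of fiber: chickpeas $0.1000, banana $0.1500, strawberries $0.6250.
With no serving limits, use only chickpeas: 40 g / 8 g = 5 servings × $0.80 = $4.00.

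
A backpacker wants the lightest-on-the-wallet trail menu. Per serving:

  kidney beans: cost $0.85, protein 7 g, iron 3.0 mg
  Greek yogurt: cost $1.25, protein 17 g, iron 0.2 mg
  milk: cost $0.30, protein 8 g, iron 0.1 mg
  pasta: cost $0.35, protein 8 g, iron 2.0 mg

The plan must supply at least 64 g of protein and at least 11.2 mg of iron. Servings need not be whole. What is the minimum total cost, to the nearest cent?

$2.67

Minimising a linear cost over {protein ≥ 64, iron ≥ 11.2, servings ≥ 0} — the optimum is at a vertex, using one or two foods.
kidney beans only: max(64/7, 11.2/3.0) = 9.143 servings → $7.77.
Greek yogurt only: max(64/17, 11.2/0.2) = 56 servings → $70.00.
milk only: max(64/8, 11.2/0.1) = 112 servings → $33.60.
pasta only: max(64/8, 11.2/2.0) = 8 servings → $2.80.
kidney beans + Greek yogurt with both tight: 3.581 servings and 2.29 servings → $5.91.
kidney beans + milk with both tight: 3.571 servings and 4.876 servings → $4.50.
kidney beans + pasta with both targets exact would need a negative amount; discard.
Greek yogurt + milk: the both-tight solution has a negative serving — not a feasible corner.
Greek yogurt + pasta with both tight: 1.185 servings and 5.481 servings → $3.40.
milk + pasta with both tight: 2.526 servings and 5.474 servings → $2.67.
The minimum over all feasible corners is $2.67.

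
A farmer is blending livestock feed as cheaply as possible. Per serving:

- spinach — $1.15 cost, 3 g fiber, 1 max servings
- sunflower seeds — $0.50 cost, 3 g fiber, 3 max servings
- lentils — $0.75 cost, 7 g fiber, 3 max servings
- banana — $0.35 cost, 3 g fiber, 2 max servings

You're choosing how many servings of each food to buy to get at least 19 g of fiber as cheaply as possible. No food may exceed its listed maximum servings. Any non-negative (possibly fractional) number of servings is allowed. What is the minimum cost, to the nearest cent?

$2.04

Cost per g of fiber: lentils $0.1071, banana $0.1167, sunflower seeds $0.1667, spinach $0.3833.
Take 2.714 servings of lentils: +19.0 g fiber for $2.04 (total $2.04, still need 0.0 g).
Filling from the cheapest source first is optimal under one linear minimum: $2.04.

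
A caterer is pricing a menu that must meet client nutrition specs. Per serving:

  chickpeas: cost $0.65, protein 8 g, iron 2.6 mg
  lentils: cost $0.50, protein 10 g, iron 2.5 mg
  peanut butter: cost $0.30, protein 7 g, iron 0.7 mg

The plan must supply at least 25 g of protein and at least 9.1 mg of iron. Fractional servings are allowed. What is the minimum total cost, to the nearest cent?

$1.82

A basic optimal solution has at most two foods positive. Try each food alone and each pair with both targets met exactly.
chickpeas only: max(25/8, 9.1/2.6) = 3.5 servings → $2.27.
lentils only: max(25/10, 9.1/2.5) = 3.64 servings → $1.82.
peanut butter only: max(25/7, 9.1/0.7) = 13 servings → $3.90.
chickpeas + lentils: intersection lies outside the first quadrant.
chickpeas + peanut butter: intersection lies outside the first quadrant.
lentils + peanut butter with both targets exact would need a negative amount; discard.
The minimum over all feasible corners is $1.82.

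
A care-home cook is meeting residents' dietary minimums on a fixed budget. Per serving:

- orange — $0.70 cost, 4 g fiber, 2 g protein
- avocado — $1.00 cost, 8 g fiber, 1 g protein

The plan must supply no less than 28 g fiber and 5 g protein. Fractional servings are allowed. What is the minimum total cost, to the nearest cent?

An LP optimum is at a vertex; with two nutrient constraints at most two foods are used. Check each candidate.
orange only: max(28/4, 5/2) = 7 servings → $4.90.
avocado only: max(28/8, 5/1) = 5 servings → $5.00.
orange + avocado with both tight: 1 serving and 3 servings → $3.70.
Cheapest feasible corner: $3.70.

$3.70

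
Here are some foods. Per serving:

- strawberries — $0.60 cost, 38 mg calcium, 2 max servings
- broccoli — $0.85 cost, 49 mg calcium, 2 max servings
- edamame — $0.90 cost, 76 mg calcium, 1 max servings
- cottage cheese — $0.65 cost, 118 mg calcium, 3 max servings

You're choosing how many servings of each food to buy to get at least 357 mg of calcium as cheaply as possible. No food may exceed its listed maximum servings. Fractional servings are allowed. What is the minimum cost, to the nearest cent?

$1.99

Cost per mg of calcium: cottage cheese $0.0055, edamame $0.0118, strawberries $0.0158, broccoli $0.0173.
Take 3 servings of cottage cheese: +354.0 mg calcium for $1.95 (total $1.95, still need 3.0 mg).
Take 0.03947 servings of edamame: +3.0 mg calcium for $0.04 (total $1.99, still need 0.0 mg).
Greedy by cheapest-per-mg is optimal for a single linear constraint, so the minimum cost is $1.99.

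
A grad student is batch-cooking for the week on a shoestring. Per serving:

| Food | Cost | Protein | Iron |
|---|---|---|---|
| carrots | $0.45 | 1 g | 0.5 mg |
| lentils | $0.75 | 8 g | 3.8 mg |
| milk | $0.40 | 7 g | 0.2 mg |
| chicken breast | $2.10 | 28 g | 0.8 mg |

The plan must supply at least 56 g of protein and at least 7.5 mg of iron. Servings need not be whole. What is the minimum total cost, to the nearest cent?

$3.68

A basic optimal solution has at most two foods positive. Try each food alone and each pair with both targets met exactly.
carrots only: max(56/1, 7.5/0.5) = 56 servings → $25.20.
lentils only: max(56/8, 7.5/3.8) = 7 servings → $5.25.
milk only: max(56/7, 7.5/0.2) = 37.5 servings → $15.00.
chicken breast only: max(56/28, 7.5/0.8) = 9.375 servings → $19.69.
carrots + lentils: intersection lies outside the first quadrant.
carrots + milk with both tight: 12.52 servings and 6.212 servings → $8.12.
carrots + chicken breast with both tight: 12.52 servings and 1.553 servings → $8.89.
lentils + milk with both tight: 1.652 servings and 6.112 servings → $3.68.
lentils + chicken breast with both tight: 1.652 servings and 1.528 servings → $4.45.
milk + chicken breast (both tight): parallel constraints — no distinct corner.
The minimum over all feasible corners is $3.68.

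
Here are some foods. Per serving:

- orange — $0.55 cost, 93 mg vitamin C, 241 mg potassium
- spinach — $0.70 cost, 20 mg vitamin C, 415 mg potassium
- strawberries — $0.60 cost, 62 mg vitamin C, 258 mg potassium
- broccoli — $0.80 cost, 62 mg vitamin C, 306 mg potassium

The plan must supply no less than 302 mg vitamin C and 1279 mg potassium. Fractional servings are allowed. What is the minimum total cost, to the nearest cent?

$2.58

Check every corner: each single food scaled to meet both minima, and each pair solved so both constraints bind.
orange only: max(302/93, 1279/241) = 5.307 servings → $2.92.
spinach only: max(302/20, 1279/415) = 15.1 servings → $10.57.
strawberries only: max(302/62, 1279/258) = 4.957 servings → $2.97.
broccoli only: max(302/62, 1279/306) = 4.871 servings → $3.90.
orange + spinach with both tight: 2.953 servings and 1.367 servings → $2.58.
orange + strawberries: intersection lies outside the first quadrant.
orange + broccoli with both tight: 0.9703 servings and 3.416 servings → $3.27.
spinach + strawberries with both tight: 0.06719 servings and 4.849 servings → $2.96.
spinach + broccoli: intersection lies outside the first quadrant.
strawberries + broccoli with both tight: 4.407 servings and 0.4644 servings → $3.02.
Cheapest feasible corner: $2.58.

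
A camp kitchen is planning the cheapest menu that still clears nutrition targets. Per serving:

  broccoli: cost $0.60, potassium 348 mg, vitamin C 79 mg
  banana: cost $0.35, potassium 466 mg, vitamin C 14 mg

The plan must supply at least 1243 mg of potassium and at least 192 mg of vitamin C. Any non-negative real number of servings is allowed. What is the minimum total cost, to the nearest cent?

$1.70

An LP optimum is at a vertex; with two nutrient constraints at most two foods are used. Check each candidate.
broccoli only: max(1243/348, 192/79) = 3.572 servings → $2.14.
banana only: max(1243/466, 192/14) = 13.71 servings → $4.80.
broccoli + banana with both tight: 2.256 servings and 0.9824 servings → $1.70.
Cheapest feasible corner: $1.70.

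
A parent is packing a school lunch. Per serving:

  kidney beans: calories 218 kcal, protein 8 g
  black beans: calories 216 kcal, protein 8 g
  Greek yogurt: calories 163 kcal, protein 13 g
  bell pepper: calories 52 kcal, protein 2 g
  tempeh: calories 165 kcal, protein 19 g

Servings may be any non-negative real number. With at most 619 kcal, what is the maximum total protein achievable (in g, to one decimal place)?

71.3 g

Protein per kcal: tempeh 0.1152, Greek yogurt 0.07975, bell pepper 0.03846, black beans 0.03704, kidney beans 0.0367.
With no serving limits, spend the whole calories allowance on tempeh: 619 kcal / 165 kcal × 19 g = 71.3 g.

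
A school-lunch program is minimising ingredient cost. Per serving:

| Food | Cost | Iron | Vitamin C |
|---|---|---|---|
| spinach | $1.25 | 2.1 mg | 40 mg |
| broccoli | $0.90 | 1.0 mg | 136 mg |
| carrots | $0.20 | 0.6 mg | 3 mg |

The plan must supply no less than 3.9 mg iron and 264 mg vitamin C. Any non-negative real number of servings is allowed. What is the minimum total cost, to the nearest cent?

spinach only: max(3.9/2.1, 264/40) = 6.6 servings → $8.25.
broccoli only: max(3.9/1.0, 264/136) = 3.9 servings → $3.51.
carrots only: max(3.9/0.6, 264/3) = 88 servings → $17.60.
spinach + broccoli with both tight: 1.085 servings and 1.622 servings → $2.82.
spinach + carrots: intersection lies outside the first quadrant.
broccoli + carrots with both tight: 1.866 servings and 3.389 servings → $2.36.
The minimum over all feasible corners is $2.36.

$2.36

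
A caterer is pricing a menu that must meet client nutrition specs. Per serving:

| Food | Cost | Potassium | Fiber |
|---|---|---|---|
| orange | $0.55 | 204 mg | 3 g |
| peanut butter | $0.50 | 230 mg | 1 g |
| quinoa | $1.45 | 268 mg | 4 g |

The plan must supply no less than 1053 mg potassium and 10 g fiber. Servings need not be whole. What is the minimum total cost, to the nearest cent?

$2.56

With two linear requirements the optimum uses one or two foods; enumerate the corners.
orange only: max(1053/204, 10/3) = 5.162 servings → $2.84.
peanut butter only: max(1053/230, 10/1) = 10 servings → $5.00.
quinoa only: max(1053/268, 10/4) = 3.929 servings → $5.70.
orange + peanut butter with both tight: 2.566 servings and 2.302 servings → $2.56.
orange + quinoa with both targets exact would need a negative amount; discard.
peanut butter + quinoa with both tight: 2.35 servings and 1.913 servings → $3.95.
Cheapest feasible corner: $2.56.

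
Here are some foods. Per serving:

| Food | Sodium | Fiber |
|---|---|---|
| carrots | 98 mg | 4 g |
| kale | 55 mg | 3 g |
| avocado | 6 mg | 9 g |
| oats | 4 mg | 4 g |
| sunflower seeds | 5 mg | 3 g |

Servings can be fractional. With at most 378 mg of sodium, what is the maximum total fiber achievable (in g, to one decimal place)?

567.0 g

Fiber per mg sodium: avocado 1.5, oats 1, sunflower seeds 0.6, kale 0.05455, carrots 0.04082.
With no serving limits, spend the whole sodium allowance on avocado: 378 mg / 6 mg × 9 g = 567.0 g.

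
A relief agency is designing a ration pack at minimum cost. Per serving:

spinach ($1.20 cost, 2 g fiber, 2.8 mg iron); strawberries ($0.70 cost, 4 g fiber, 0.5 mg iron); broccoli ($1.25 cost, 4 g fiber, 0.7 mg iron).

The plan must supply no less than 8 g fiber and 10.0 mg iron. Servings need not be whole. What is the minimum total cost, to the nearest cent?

At the optimum either one food covers both requirements or two foods hit both targets exactly; no other combination can be cheaper.
spinach only: max(8/2, 10.0/2.8) = 4 servings → $4.80.
strawberries only: max(8/4, 10.0/0.5) = 20 servings → $14.00.
broccoli only: max(8/4, 10.0/0.7) = 14.29 servings → $17.86.
spinach + strawberries with both tight: 3.529 servings and 0.2353 servings → $4.40.
spinach + broccoli with both tight: 3.51 servings and 0.2449 servings → $4.52.
strawberries + broccoli: intersection lies outside the first quadrant.
Cheapest feasible corner: $4.40.

$4.40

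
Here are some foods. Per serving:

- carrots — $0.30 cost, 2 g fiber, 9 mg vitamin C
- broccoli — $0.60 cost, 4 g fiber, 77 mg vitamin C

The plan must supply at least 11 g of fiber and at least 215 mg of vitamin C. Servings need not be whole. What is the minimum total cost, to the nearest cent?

An LP optimum is at a vertex; with two nutrient constraints at most two foods are used. Check each candidate.
carrots only: max(11/2, 215/9) = 23.89 servings → $7.17.
broccoli only: max(11/4, 215/77) = 2.792 servings → $1.68.
carrots + broccoli: the both-tight solution has a negative serving — not a feasible corner.
So the least-cost plan costs $1.68.

$1.68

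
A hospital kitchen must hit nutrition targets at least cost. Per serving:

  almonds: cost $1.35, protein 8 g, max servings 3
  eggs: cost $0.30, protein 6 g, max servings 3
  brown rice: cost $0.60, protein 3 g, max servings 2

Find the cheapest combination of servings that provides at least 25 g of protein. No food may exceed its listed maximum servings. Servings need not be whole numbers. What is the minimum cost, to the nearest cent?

Cost per g of protein: eggs $0.0500, almonds $0.1688, brown rice $0.2000.
Take 3 servings of eggs: +18.0 g protein for $0.90 (total $0.90, still need 7.0 g).
Take 0.875 servings of almonds: +7.0 g protein for $1.18 (total $2.08, still need 0.0 g).
Filling from the cheapest source first is optimal under one linear minimum: $2.08.

$2.08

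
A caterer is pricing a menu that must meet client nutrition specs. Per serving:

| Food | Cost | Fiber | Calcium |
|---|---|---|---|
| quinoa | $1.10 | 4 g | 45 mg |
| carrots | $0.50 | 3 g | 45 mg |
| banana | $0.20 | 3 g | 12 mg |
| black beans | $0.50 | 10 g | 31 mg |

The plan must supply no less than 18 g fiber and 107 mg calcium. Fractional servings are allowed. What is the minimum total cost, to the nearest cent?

$1.40

Check every corner: each single food scaled to meet both minima, and each pair solved so both constraints bind.
quinoa only: max(18/4, 107/45) = 4.5 servings → $4.95.
carrots only: max(18/3, 107/45) = 6 servings → $3.00.
banana only: max(18/3, 107/12) = 8.917 servings → $1.78.
black beans only: max(18/10, 107/31) = 3.452 servings → $1.73.
quinoa + carrots with both targets exact would need a negative amount; discard.
quinoa + banana with both tight: 1.207 servings and 4.391 servings → $2.21.
quinoa + black beans with both tight: 1.571 servings and 1.172 servings → $2.31.
carrots + banana with both tight: 1.061 servings and 4.939 servings → $1.52.
carrots + black beans with both tight: 1.434 servings and 1.37 servings → $1.40.
banana + black beans: intersection lies outside the first quadrant.
The minimum over all feasible corners is $1.40.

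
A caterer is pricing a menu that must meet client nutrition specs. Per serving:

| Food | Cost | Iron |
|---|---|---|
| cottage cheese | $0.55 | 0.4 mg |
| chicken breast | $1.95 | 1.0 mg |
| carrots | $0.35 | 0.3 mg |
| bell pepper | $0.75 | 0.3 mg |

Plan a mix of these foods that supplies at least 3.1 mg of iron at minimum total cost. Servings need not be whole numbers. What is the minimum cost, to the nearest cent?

$3.62

Cost per mg of iron: carrots $1.1667, cottage cheese $1.3750, chicken breast $1.9500, bell pepper $2.5000.
With no serving limits, use only carrots: 3.1 mg / 0.3 mg = 10.33 servings × $0.35 = $3.62.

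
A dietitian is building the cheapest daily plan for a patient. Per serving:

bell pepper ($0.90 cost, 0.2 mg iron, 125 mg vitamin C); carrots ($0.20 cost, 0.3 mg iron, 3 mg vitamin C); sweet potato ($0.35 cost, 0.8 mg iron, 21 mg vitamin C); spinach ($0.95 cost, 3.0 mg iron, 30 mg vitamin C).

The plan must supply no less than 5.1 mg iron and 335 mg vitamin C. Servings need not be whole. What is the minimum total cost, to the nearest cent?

This is a tiny linear program; its minimum lies at a vertex of the feasible set. List the vertices and price them.
bell pepper only: max(5.1/0.2, 335/125) = 25.5 servings → $22.95.
carrots only: max(5.1/0.3, 335/3) = 111.7 servings → $22.33.
sweet potato only: max(5.1/0.8, 335/21) = 15.95 servings → $5.58.
spinach only: max(5.1/3.0, 335/30) = 11.17 servings → $10.61.
bell pepper + carrots with both tight: 2.309 servings and 15.46 servings → $5.17.
bell pepper + sweet potato with both tight: 1.68 servings and 5.955 servings → $3.60.
bell pepper + spinach with both tight: 2.309 servings and 1.546 servings → $3.55.
carrots + sweet potato: intersection lies outside the first quadrant.
carrots + spinach (both tight): parallel constraints — no distinct corner.
sweet potato + spinach: intersection lies outside the first quadrant.
Cheapest feasible corner: $3.55.

$3.55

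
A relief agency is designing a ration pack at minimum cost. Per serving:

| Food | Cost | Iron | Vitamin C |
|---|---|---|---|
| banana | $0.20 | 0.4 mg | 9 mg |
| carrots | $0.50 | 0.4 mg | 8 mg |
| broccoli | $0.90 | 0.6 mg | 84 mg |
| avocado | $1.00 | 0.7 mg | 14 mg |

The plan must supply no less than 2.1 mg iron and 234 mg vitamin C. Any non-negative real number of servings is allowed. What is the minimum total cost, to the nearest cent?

Check every corner: each single food scaled to meet both minima, and each pair solved so both constraints bind.
banana only: max(2.1/0.4, 234/9) = 26 servings → $5.20.
carrots only: max(2.1/0.4, 234/8) = 29.25 servings → $14.62.
broccoli only: max(2.1/0.6, 234/84) = 3.5 servings → $3.15.
avocado only: max(2.1/0.7, 234/14) = 16.71 servings → $16.71.
banana + carrots: intersection lies outside the first quadrant.
banana + broccoli with both tight: 1.277 servings and 2.649 servings → $2.64.
banana + avocado: the both-tight solution has a negative serving — not a feasible corner.
carrots + broccoli with both tight: 1.25 servings and 2.667 servings → $3.02.
carrots + avocado (both tight): parallel constraints — no distinct corner.
broccoli + avocado with both tight: 2.667 servings and 0.7143 servings → $3.11.
The minimum over all feasible corners is $2.64.

$2.64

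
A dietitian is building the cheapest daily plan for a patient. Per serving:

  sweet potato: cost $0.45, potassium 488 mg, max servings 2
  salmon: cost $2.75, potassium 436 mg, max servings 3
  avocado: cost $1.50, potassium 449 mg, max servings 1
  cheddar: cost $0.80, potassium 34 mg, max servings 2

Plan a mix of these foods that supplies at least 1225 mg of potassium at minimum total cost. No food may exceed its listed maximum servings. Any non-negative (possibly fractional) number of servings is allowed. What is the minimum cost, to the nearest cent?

$1.73

Cost per mg of potassium: sweet potato $0.0009, avocado $0.0033, salmon $0.0063, cheddar $0.0235.
Take 2 servings of sweet potato: +976.0 mg potassium for $0.90 (total $0.90, still need 249.0 mg).
Take 0.5546 servings of avocado: +249.0 mg potassium for $0.83 (total $1.73, still need 0.0 mg).
Greedy by cheapest-per-mg is optimal for a single linear constraint, so the minimum cost is $1.73.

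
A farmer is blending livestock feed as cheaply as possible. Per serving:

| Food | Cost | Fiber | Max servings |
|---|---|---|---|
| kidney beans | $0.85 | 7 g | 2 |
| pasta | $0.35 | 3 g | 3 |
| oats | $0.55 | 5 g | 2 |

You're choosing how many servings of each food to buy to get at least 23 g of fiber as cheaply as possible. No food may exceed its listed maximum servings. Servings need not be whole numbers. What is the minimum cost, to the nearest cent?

$2.64

Cost per g of fiber: oats $0.1100, pasta $0.1167, kidney beans $0.1214.
Take 2 servings of oats: +10.0 g fiber for $1.10 (total $1.10, still need 13.0 g).
Take 3 servings of pasta: +9.0 g fiber for $1.05 (total $2.15, still need 4.0 g).
Take 0.5714 servings of kidney beans: +4.0 g fiber for $0.49 (total $2.64, still need 0.0 g).
Greedy by cheapest-per-g is optimal for a single linear constraint, so the minimum cost is $2.64.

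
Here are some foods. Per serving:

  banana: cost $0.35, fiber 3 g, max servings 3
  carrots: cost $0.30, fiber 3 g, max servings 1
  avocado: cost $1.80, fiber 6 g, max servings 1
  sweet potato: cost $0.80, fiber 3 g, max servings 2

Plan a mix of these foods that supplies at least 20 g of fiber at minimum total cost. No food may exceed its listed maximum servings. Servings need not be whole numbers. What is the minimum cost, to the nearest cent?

$3.55

Cost per g of fiber: carrots $0.1000, banana $0.1167, sweet potato $0.2667, avocado $0.3000.
Take 1 serving of carrots: +3.0 g fiber for $0.30 (total $0.30, still need 17.0 g).
Take 3 servings of banana: +9.0 g fiber for $1.05 (total $1.35, still need 8.0 g).
Take 2 servings of sweet potato: +6.0 g fiber for $1.60 (total $2.95, still need 2.0 g).
Take 0.3333 servings of avocado: +2.0 g fiber for $0.60 (total $3.55, still need 0.0 g).
Filling from the cheapest source first is optimal under one linear minimum: $3.55.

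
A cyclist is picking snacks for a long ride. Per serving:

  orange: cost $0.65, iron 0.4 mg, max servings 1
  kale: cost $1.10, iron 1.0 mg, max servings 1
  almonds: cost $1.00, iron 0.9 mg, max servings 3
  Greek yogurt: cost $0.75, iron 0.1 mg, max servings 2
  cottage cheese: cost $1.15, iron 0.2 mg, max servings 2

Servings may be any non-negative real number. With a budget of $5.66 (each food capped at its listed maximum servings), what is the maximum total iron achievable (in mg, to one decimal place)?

4.3 mg

Iron per dollar: kale 0.9091, almonds 0.9, orange 0.6154, cottage cheese 0.1739, Greek yogurt 0.1333.
Take 1 serving of kale: spends $1.10, +1.0 mg iron (running total 1.0 mg).
Take 3 servings of almonds: spends $3.00, +2.7 mg iron (running total 3.7 mg).
Take 1 serving of orange: spends $0.65, +0.4 mg iron (running total 4.1 mg).
Take 0.7913 servings of cottage cheese: spends $0.91, +0.2 mg iron (running total 4.3 mg).
Filling greedily by iron-per-dollar is optimal for one linear limit, giving 4.3 mg.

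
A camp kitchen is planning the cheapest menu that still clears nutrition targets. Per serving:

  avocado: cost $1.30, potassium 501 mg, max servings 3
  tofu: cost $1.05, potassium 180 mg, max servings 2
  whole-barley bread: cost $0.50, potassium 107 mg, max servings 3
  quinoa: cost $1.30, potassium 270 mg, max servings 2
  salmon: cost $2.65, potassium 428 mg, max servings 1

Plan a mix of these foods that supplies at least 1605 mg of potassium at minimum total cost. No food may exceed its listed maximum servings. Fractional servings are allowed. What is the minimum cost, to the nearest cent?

$4.38

Cost per mg of potassium: avocado $0.0026, whole-barley bread $0.0047, quinoa $0.0048, tofu $0.0058, salmon $0.0062.
Take 3 servings of avocado: +1503.0 mg potassium for $3.90 (total $3.90, still need 102.0 mg).
Take 0.9533 servings of whole-barley bread: +102.0 mg potassium for $0.48 (total $4.38, still need 0.0 mg).
Filling from the cheapest source first is optimal under one linear minimum: $4.38.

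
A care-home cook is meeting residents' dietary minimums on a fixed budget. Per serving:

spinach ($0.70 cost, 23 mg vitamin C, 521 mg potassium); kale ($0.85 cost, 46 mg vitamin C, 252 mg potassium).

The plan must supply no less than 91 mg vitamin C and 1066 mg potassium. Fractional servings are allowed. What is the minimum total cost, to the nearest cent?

A basic optimal solution has at most two foods positive. Try each food alone and each pair with both targets met exactly.
spinach only: max(91/23, 1066/521) = 3.957 servings → $2.77.
kale only: max(91/46, 1066/252) = 4.23 servings → $3.60.
spinach + kale with both tight: 1.437 servings and 1.26 servings → $2.08.
So the least-cost plan costs $2.08.

$2.08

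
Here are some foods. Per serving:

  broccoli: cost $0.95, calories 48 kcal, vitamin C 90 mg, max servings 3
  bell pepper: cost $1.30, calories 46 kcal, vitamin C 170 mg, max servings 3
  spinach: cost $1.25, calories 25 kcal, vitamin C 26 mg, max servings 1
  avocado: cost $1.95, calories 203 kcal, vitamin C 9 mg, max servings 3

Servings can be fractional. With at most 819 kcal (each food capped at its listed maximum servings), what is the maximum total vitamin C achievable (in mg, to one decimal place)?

Vitamin C per kcal: bell pepper 3.696, broccoli 1.875, spinach 1.04, avocado 0.04433.
Take 3 servings of bell pepper: uses 138 kcal, +510.0 mg vitamin C (running total 510.0 mg).
Take 3 servings of broccoli: uses 144 kcal, +270.0 mg vitamin C (running total 780.0 mg).
Take 1 serving of spinach: uses 25 kcal, +26.0 mg vitamin C (running total 806.0 mg).
Take 2.522 servings of avocado: uses 512 kcal, +22.7 mg vitamin C (running total 828.7 mg).
Filling greedily by vitamin C-per-kcal is optimal for one linear limit, giving 828.7 mg.

828.7 mg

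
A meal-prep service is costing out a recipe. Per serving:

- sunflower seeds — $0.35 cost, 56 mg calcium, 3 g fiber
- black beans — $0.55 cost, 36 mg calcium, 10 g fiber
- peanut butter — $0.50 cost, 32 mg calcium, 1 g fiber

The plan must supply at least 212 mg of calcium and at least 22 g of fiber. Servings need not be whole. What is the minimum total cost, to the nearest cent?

Check every corner: each single food scaled to meet both minima, and each pair solved so both constraints bind.
sunflower seeds only: max(212/56, 22/3) = 7.333 servings → $2.57.
black beans only: max(212/36, 22/10) = 5.889 servings → $3.24.
peanut butter only: max(212/32, 22/1) = 22 servings → $11.00.
sunflower seeds + black beans with both tight: 2.938 servings and 1.319 servings → $1.75.
sunflower seeds + peanut butter: the both-tight solution has a negative serving — not a feasible corner.
black beans + peanut butter with both tight: 1.732 servings and 4.676 servings → $3.29.
The minimum over all feasible corners is $1.75.

$1.75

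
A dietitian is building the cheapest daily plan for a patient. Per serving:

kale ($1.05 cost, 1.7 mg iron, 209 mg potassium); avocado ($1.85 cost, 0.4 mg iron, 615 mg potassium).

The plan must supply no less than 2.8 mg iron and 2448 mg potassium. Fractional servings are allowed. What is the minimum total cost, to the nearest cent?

The cheapest plan sits at a corner of the feasible region — with two constraints it uses at most two foods.
kale only: max(2.8/1.7, 2448/209) = 11.71 servings → $12.30.
avocado only: max(2.8/0.4, 2448/615) = 7 servings → $12.95.
kale + avocado with both tight: 0.7722 servings and 3.718 servings → $7.69.
The minimum over all feasible corners is $7.69.

$7.69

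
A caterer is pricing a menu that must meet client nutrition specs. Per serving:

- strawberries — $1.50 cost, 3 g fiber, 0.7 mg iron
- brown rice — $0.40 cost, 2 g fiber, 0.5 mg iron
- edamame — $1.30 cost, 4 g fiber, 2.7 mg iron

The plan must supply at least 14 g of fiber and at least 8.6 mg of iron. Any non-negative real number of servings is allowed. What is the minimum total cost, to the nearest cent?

$4.30

At the optimum either one food covers both requirements or two foods hit both targets exactly; no other combination can be cheaper.
strawberries only: max(14/3, 8.6/0.7) = 12.29 servings → $18.43.
brown rice only: max(14/2, 8.6/0.5) = 17.2 servings → $6.88.
edamame only: max(14/4, 8.6/2.7) = 3.5 servings → $4.55.
strawberries + brown rice: intersection lies outside the first quadrant.
strawberries + edamame with both tight: 0.6415 servings and 3.019 servings → $4.89.
brown rice + edamame with both tight: 1 serving and 3 servings → $4.30.
Cheapest feasible corner: $4.30.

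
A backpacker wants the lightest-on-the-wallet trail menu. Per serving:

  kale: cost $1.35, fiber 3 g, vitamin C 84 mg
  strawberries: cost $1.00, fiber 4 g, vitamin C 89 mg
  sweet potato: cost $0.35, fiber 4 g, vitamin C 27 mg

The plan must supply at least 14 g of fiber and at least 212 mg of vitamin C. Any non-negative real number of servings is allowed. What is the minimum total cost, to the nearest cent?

$2.46

A basic optimal solution has at most two foods positive. Try each food alone and each pair with both targets met exactly.
kale only: max(14/3, 212/84) = 4.667 servings → $6.30.
strawberries only: max(14/4, 212/89) = 3.5 servings → $3.50.
sweet potato only: max(14/4, 212/27) = 7.852 servings → $2.75.
kale + strawberries with both targets exact would need a negative amount; discard.
kale + sweet potato with both tight: 1.843 servings and 2.118 servings → $3.23.
strawberries + sweet potato with both tight: 1.895 servings and 1.605 servings → $2.46.
So the least-cost plan costs $2.46.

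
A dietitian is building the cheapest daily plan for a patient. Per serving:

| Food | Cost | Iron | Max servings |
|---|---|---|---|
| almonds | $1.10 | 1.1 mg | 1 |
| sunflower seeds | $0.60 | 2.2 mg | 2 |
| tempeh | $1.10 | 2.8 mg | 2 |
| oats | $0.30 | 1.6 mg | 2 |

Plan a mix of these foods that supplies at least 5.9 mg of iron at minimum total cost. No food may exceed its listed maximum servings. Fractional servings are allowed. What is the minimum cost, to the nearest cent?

$1.34

Cost per mg of iron: oats $0.1875, sunflower seeds $0.2727, tempeh $0.3929, almonds $1.0000.
Take 2 servings of oats: +3.2 mg iron for $0.60 (total $0.60, still need 2.7 mg).
Take 1.227 servings of sunflower seeds: +2.7 mg iron for $0.74 (total $1.34, still need 0.0 mg).
Filling from the cheapest source first is optimal under one linear minimum: $1.34.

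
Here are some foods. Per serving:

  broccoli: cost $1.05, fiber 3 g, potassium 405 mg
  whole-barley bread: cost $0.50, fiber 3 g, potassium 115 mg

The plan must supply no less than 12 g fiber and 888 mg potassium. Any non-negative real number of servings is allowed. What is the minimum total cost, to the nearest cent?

$2.81

At the optimum either one food covers both requirements or two foods hit both targets exactly; no other combination can be cheaper.
broccoli only: max(12/3, 888/405) = 4 servings → $4.20.
whole-barley bread only: max(12/3, 888/115) = 7.722 servings → $3.86.
broccoli + whole-barley bread with both tight: 1.476 servings and 2.524 servings → $2.81.
Cheapest feasible corner: $2.81.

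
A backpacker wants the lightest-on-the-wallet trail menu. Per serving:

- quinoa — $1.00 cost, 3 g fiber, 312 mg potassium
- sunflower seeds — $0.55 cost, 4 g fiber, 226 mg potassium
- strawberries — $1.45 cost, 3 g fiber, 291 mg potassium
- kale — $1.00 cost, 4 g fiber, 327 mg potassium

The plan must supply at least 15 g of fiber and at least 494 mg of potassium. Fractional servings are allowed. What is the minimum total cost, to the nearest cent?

$2.06

Check every corner: each single food scaled to meet both minima, and each pair solved so both constraints bind.
quinoa only: max(15/3, 494/312) = 5 servings → $5.00.
sunflower seeds only: max(15/4, 494/226) = 3.75 servings → $2.06.
strawberries only: max(15/3, 494/291) = 5 servings → $7.25.
kale only: max(15/4, 494/327) = 3.75 servings → $3.75.
quinoa + sunflower seeds: intersection lies outside the first quadrant.
quinoa + strawberries with both targets exact would need a negative amount; discard.
quinoa + kale: intersection lies outside the first quadrant.
sunflower seeds + strawberries: the both-tight solution has a negative serving — not a feasible corner.
sunflower seeds + kale with both targets exact would need a negative amount; discard.
strawberries + kale: the both-tight solution has a negative serving — not a feasible corner.
Cheapest feasible corner: $2.06.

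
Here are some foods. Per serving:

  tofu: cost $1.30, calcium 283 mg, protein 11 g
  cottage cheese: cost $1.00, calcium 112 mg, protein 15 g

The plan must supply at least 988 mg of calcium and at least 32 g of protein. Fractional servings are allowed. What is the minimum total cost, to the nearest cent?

Minimising a linear cost over {calcium ≥ 988, protein ≥ 32, servings ≥ 0} — the optimum is at a vertex, using one or two foods.
tofu only: max(988/283, 32/11) = 3.491 servings → $4.54.
cottage cheese only: max(988/112, 32/15) = 8.821 servings → $8.82.
tofu + cottage cheese: the both-tight solution has a negative serving — not a feasible corner.
Cheapest feasible corner: $4.54.

$4.54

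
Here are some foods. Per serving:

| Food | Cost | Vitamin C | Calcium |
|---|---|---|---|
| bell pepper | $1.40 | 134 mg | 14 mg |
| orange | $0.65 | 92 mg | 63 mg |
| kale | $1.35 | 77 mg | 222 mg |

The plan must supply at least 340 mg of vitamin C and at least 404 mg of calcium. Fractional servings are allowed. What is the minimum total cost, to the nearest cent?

Minimising a linear cost over {vitamin C ≥ 340, calcium ≥ 404, servings ≥ 0} — the optimum is at a vertex, using one or two foods.
bell pepper only: max(340/134, 404/14) = 28.86 servings → $40.40.
orange only: max(340/92, 404/63) = 6.413 servings → $4.17.
kale only: max(340/77, 404/222) = 4.416 servings → $5.96.
bell pepper + orange: intersection lies outside the first quadrant.
bell pepper + kale with both tight: 1.548 servings and 1.722 servings → $4.49.
orange + kale with both tight: 2.849 servings and 1.011 servings → $3.22.
The minimum over all feasible corners is $3.22.

$3.22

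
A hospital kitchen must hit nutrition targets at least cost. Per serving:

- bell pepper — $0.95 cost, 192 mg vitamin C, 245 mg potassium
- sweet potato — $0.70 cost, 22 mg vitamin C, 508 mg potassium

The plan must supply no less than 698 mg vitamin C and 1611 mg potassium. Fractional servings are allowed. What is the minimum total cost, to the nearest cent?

$4.34

Minimising a linear cost over {vitamin C ≥ 698, potassium ≥ 1611, servings ≥ 0} — the optimum is at a vertex, using one or two foods.
bell pepper only: max(698/192, 1611/245) = 6.576 servings → $6.25.
sweet potato only: max(698/22, 1611/508) = 31.73 servings → $22.21.
bell pepper + sweet potato with both tight: 3.463 servings and 1.501 servings → $4.34.
The minimum over all feasible corners is $4.34.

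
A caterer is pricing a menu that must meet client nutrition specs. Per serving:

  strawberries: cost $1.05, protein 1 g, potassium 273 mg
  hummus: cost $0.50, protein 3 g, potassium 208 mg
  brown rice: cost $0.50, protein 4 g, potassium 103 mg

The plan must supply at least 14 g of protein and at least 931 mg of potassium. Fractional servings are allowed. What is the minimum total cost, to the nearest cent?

Minimising a linear cost over {protein ≥ 14, potassium ≥ 931, servings ≥ 0} — the optimum is at a vertex, using one or two foods.
strawberries only: max(14/1, 931/273) = 14 servings → $14.70.
hummus only: max(14/3, 931/208) = 4.667 servings → $2.33.
brown rice only: max(14/4, 931/103) = 9.039 servings → $4.52.
strawberries + hummus with both targets exact would need a negative amount; discard.
strawberries + brown rice with both tight: 2.307 servings and 2.923 servings → $3.88.
hummus + brown rice with both tight: 4.363 servings and 0.2275 servings → $2.30.
Cheapest feasible corner: $2.30.

$2.30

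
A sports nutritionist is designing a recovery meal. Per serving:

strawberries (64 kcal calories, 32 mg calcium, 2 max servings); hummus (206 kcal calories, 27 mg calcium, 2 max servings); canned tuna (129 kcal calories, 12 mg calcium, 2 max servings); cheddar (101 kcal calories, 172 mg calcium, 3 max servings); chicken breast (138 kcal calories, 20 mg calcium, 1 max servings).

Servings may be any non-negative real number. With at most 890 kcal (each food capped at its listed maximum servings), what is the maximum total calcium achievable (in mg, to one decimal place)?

Calcium per kcal: cheddar 1.703, strawberries 0.5, chicken breast 0.1449, hummus 0.1311, canned tuna 0.09302.
Take 3 servings of cheddar: uses 303 kcal, +516.0 mg calcium (running total 516.0 mg).
Take 2 servings of strawberries: uses 128 kcal, +64.0 mg calcium (running total 580.0 mg).
Take 1 serving of chicken breast: uses 138 kcal, +20.0 mg calcium (running total 600.0 mg).
Take 1.558 servings of hummus: uses 321 kcal, +42.1 mg calcium (running total 642.1 mg).
Filling greedily by calcium-per-kcal is optimal for one linear limit, giving 642.1 mg.

642.1 mg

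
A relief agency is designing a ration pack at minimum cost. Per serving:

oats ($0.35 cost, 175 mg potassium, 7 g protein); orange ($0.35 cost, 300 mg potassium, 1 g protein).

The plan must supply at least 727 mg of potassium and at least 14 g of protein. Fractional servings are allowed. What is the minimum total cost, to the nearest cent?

$1.11

The cheapest plan sits at a corner of the feasible region — with two constraints it uses at most two foods.
oats only: max(727/175, 14/7) = 4.154 servings → $1.45.
orange only: max(727/300, 14/1) = 14 servings → $4.90.
oats + orange with both tight: 1.804 servings and 1.371 servings → $1.11.
The minimum over all feasible corners is $1.11.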